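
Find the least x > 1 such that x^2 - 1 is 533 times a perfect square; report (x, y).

First expand sqrt(533) as a continued fraction. With x_i = (sqrt(533) + m_i)/d_i and (m_0, d_0) = (0, 1): a_0 = floor(sqrt(533)) = 23, since 23^2 = 529 <= 533 < 576 = 24^2.
Iterate m_{i+1} = d_i*a_i - m_i, d_{i+1} = (533 - m_{i+1}^2)/d_i, a_{i+1} = floor((a_0 + m_{i+1})/d_{i+1}):
  m_1 = 1*23 - 0 = 23, d_1 = (533 - 23^2)/1 = 4/1 = 4, a_1 = floor((23 + 23)/4) = 11.
  m_2 = 4*11 - 23 = 21, d_2 = (533 - 21^2)/4 = 92/4 = 23, a_2 = floor((23 + 21)/23) = 1.
  m_3 = 23*1 - 21 = 2, d_3 = (533 - 2^2)/23 = 529/23 = 23, a_3 = floor((23 + 2)/23) = 1.
  m_4 = 23*1 - 2 = 21, d_4 = (533 - 21^2)/23 = 92/23 = 4, a_4 = floor((23 + 21)/4) = 11.
  m_5 = 4*11 - 21 = 23, d_5 = (533 - 23^2)/4 = 4/4 = 1, a_5 = floor((23 + 23)/1) = 46.
  m_6 = 1*46 - 23 = 23, d_6 = (533 - 23^2)/1 = 4/1 = 4: (m_6, d_6) = (m_1, d_1) = (23, 4), so from here the quotients repeat a_1, ..., a_5; the period length is 5.
So sqrt(533) = [23; (11, 1, 1, 11, 46)] with period length k = 5.
k is odd, so (p_{k-1}, q_{k-1}) only solves x^2 - 533y^2 = -1 and the fundamental solution of x^2 - 533y^2 = 1 is (p_{2k-1}, q_{2k-1}) = (p_9, q_9); compute convergents through index 9, running through the period twice.
Convergents (p_i = a_i*p_{i-1} + p_{i-2}, q_i = a_i*q_{i-1} + q_{i-2} with p_{-2}=0, p_{-1}=1, q_{-2}=1, q_{-1}=0):
  i=0: a_0=23, p_0 = 23*1 + 0 = 23, q_0 = 23*0 + 1 = 1.
  i=1: a_1=11, p_1 = 11*23 + 1 = 254, q_1 = 11*1 + 0 = 11.
  i=2: a_2=1, p_2 = 1*254 + 23 = 277, q_2 = 1*11 + 1 = 12.
  i=3: a_3=1, p_3 = 1*277 + 254 = 531, q_3 = 1*12 + 11 = 23.
  i=4: a_4=11, p_4 = 11*531 + 277 = 6118, q_4 = 11*23 + 12 = 265.
  i=5: a_5=46, p_5 = 46*6118 + 531 = 281959, q_5 = 46*265 + 23 = 12213.
  i=6: a_6=11, p_6 = 11*281959 + 6118 = 3107667, q_6 = 11*12213 + 265 = 134608.
  i=7: a_7=1, p_7 = 1*3107667 + 281959 = 3389626, q_7 = 1*134608 + 12213 = 146821.
  i=8: a_8=1, p_8 = 1*3389626 + 3107667 = 6497293, q_8 = 1*146821 + 134608 = 281429.
  i=9: a_9=11, p_9 = 11*6497293 + 3389626 = 74859849, q_9 = 11*281429 + 146821 = 3242540.
Indeed p_4^2 - 533*q_4^2 = 37429924 - 37429925 = -1, not +1.
Check: 74859849^2 - 533*3242540^2 = 5603996992302801 - 5603996992302800 = 1, so (x, y) = (74859849, 3242540) solves the equation, and by the theorem it is the least positive solution.

(x, y) = (74859849, 3242540)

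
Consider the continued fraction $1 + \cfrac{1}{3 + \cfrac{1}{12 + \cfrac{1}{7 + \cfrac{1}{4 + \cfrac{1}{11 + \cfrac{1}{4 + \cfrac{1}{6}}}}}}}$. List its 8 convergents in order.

Using the convergent recurrence p_i = a_i*p_{i-1} + p_{i-2}, q_i = a_i*q_{i-1} + q_{i-2} with p_{-2}=0, p_{-1}=1, q_{-2}=1, q_{-1}=0:
  i=0: a_0=1, p_0 = 1*1 + 0 = 1, q_0 = 1*0 + 1 = 1.
  i=1: a_1=3, p_1 = 3*1 + 1 = 4, q_1 = 3*1 + 0 = 3.
  i=2: a_2=12, p_2 = 12*4 + 1 = 49, q_2 = 12*3 + 1 = 37.
  i=3: a_3=7, p_3 = 7*49 + 4 = 347, q_3 = 7*37 + 3 = 262.
  i=4: a_4=4, p_4 = 4*347 + 49 = 1437, q_4 = 4*262 + 37 = 1085.
  i=5: a_5=11, p_5 = 11*1437 + 347 = 16154, q_5 = 11*1085 + 262 = 12197.
  i=6: a_6=4, p_6 = 4*16154 + 1437 = 66053, q_6 = 4*12197 + 1085 = 49873.
  i=7: a_7=6, p_7 = 6*66053 + 16154 = 412472, q_7 = 6*49873 + 12197 = 311435.

1/1, 4/3, 49/37, 347/262, 1437/1085, 16154/12197, 66053/49873, 412472/311435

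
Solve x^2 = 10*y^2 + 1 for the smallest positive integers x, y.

First expand sqrt(10) as a continued fraction. With x_i = (sqrt(10) + m_i)/d_i and (m_0, d_0) = (0, 1): a_0 = floor(sqrt(10)) = 3, since 3^2 = 9 <= 10 < 16 = 4^2.
Iterate m_{i+1} = d_i*a_i - m_i, d_{i+1} = (10 - m_{i+1}^2)/d_i, a_{i+1} = floor((a_0 + m_{i+1})/d_{i+1}):
  m_1 = 1*3 - 0 = 3, d_1 = (10 - 3^2)/1 = 1/1 = 1, a_1 = floor((3 + 3)/1) = 6.
  m_2 = 1*6 - 3 = 3, d_2 = (10 - 3^2)/1 = 1/1 = 1: (m_2, d_2) = (m_1, d_1) = (3, 1), so from here the quotient a_1 repeats; the period length is 1.
So sqrt(10) = [3; (6)] with period length k = 1.
k is odd, so (p_{k-1}, q_{k-1}) only solves x^2 - 10y^2 = -1 and the fundamental solution of x^2 - 10y^2 = 1 is (p_{2k-1}, q_{2k-1}) = (p_1, q_1); compute convergents through index 1, running through the period twice.
Convergents (p_i = a_i*p_{i-1} + p_{i-2}, q_i = a_i*q_{i-1} + q_{i-2} with p_{-2}=0, p_{-1}=1, q_{-2}=1, q_{-1}=0):
  i=0: a_0=3, p_0 = 3*1 + 0 = 3, q_0 = 3*0 + 1 = 1.
  i=1: a_1=6, p_1 = 6*3 + 1 = 19, q_1 = 6*1 + 0 = 6.
Indeed p_0^2 - 10*q_0^2 = 9 - 10 = -1, not +1.
Check: 19^2 - 10*6^2 = 361 - 360 = 1, so (x, y) = (19, 6) solves the equation, and by the theorem it is the least positive solution.

(x, y) = (19, 6)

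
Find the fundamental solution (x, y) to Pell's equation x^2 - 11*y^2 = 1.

(x, y) = (10, 3)

First expand sqrt(11) as a continued fraction. With x_i = (sqrt(11) + m_i)/d_i and (m_0, d_0) = (0, 1): a_0 = floor(sqrt(11)) = 3, since 3^2 = 9 <= 11 < 16 = 4^2.
Iterate m_{i+1} = d_i*a_i - m_i, d_{i+1} = (11 - m_{i+1}^2)/d_i, a_{i+1} = floor((a_0 + m_{i+1})/d_{i+1}):
  m_1 = 1*3 - 0 = 3, d_1 = (11 - 3^2)/1 = 2/1 = 2, a_1 = floor((3 + 3)/2) = 3.
  m_2 = 2*3 - 3 = 3, d_2 = (11 - 3^2)/2 = 2/2 = 1, a_2 = floor((3 + 3)/1) = 6.
  m_3 = 1*6 - 3 = 3, d_3 = (11 - 3^2)/1 = 2/1 = 2: (m_3, d_3) = (m_1, d_1) = (3, 2), so from here the quotients repeat a_1, a_2; the period length is 2.
So sqrt(11) = [3; (3, 6)] with period length k = 2.
k is even, so the fundamental solution of x^2 - 11y^2 = 1 is (p_{k-1}, q_{k-1}) = (p_1, q_1); compute convergents through index 1.
Convergents (p_i = a_i*p_{i-1} + p_{i-2}, q_i = a_i*q_{i-1} + q_{i-2} with p_{-2}=0, p_{-1}=1, q_{-2}=1, q_{-1}=0):
  i=0: a_0=3, p_0 = 3*1 + 0 = 3, q_0 = 3*0 + 1 = 1.
  i=1: a_1=3, p_1 = 3*3 + 1 = 10, q_1 = 3*1 + 0 = 3.
Check: 10^2 - 11*3^2 = 100 - 99 = 1, so (x, y) = (10, 3) solves the equation, and by the theorem it is the least positive solution.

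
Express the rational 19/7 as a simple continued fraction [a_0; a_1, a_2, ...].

[2; 1, 2, 2]

Run the Euclidean algorithm on 19 and 7; the successive quotients are the partial quotients a_0, a_1, ... (each step inverts the fractional part left over by the previous one):
  19 = 2*7 + 5, so a_0 = 2.
  7 = 1*5 + 2, so a_1 = 1.
  5 = 2*2 + 1, so a_2 = 2.
  2 = 2*1 + 0, so a_3 = 2.
The remainder reaches 0 after 4 divisions, so the expansion has 4 partial quotients, read off in order.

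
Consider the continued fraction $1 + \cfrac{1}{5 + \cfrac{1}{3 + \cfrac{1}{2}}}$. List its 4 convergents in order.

Using the convergent recurrence p_i = a_i*p_{i-1} + p_{i-2}, q_i = a_i*q_{i-1} + q_{i-2} with p_{-2}=0, p_{-1}=1, q_{-2}=1, q_{-1}=0:
  i=0: a_0=1, p_0 = 1*1 + 0 = 1, q_0 = 1*0 + 1 = 1.
  i=1: a_1=5, p_1 = 5*1 + 1 = 6, q_1 = 5*1 + 0 = 5.
  i=2: a_2=3, p_2 = 3*6 + 1 = 19, q_2 = 3*5 + 1 = 16.
  i=3: a_3=2, p_3 = 2*19 + 6 = 44, q_3 = 2*16 + 5 = 37.

1/1, 6/5, 19/16, 44/37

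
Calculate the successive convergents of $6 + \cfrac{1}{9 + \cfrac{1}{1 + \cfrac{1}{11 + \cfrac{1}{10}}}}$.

Using the convergent recurrence p_i = a_i*p_{i-1} + p_{i-2}, q_i = a_i*q_{i-1} + q_{i-2} with p_{-2}=0, p_{-1}=1, q_{-2}=1, q_{-1}=0:
  i=0: a_0=6, p_0 = 6*1 + 0 = 6, q_0 = 6*0 + 1 = 1.
  i=1: a_1=9, p_1 = 9*6 + 1 = 55, q_1 = 9*1 + 0 = 9.
  i=2: a_2=1, p_2 = 1*55 + 6 = 61, q_2 = 1*9 + 1 = 10.
  i=3: a_3=11, p_3 = 11*61 + 55 = 726, q_3 = 11*10 + 9 = 119.
  i=4: a_4=10, p_4 = 10*726 + 61 = 7321, q_4 = 10*119 + 10 = 1200.

6/1, 55/9, 61/10, 726/119, 7321/1200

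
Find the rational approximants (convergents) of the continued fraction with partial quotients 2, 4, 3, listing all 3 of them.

2/1, 9/4, 29/13

Using the convergent recurrence p_i = a_i*p_{i-1} + p_{i-2}, q_i = a_i*q_{i-1} + q_{i-2} with p_{-2}=0, p_{-1}=1, q_{-2}=1, q_{-1}=0:
  i=0: a_0=2, p_0 = 2*1 + 0 = 2, q_0 = 2*0 + 1 = 1.
  i=1: a_1=4, p_1 = 4*2 + 1 = 9, q_1 = 4*1 + 0 = 4.
  i=2: a_2=3, p_2 = 3*9 + 2 = 29, q_2 = 3*4 + 1 = 13.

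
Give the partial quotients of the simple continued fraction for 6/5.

[1; 5]

Run the Euclidean algorithm on 6 and 5; the successive quotients are the partial quotients a_0, a_1, ... (each step inverts the fractional part left over by the previous one):
  6 = 1*5 + 1, so a_0 = 1.
  5 = 5*1 + 0, so a_1 = 5.
The remainder reaches 0 after 2 divisions, so the expansion has 2 partial quotients, read off in order.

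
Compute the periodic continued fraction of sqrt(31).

[5; (1, 1, 3, 5, 3, 1, 1, 10)]

Write x_i = (sqrt(31) + m_i)/d_i with (m_0, d_0) = (0, 1). a_0 = floor(sqrt(31)) = 5, since 5^2 = 25 <= 31 < 36 = 6^2.
Iterate m_{i+1} = d_i*a_i - m_i, d_{i+1} = (31 - m_{i+1}^2)/d_i, a_{i+1} = floor((a_0 + m_{i+1})/d_{i+1}):
  m_1 = 1*5 - 0 = 5, d_1 = (31 - 5^2)/1 = 6/1 = 6, a_1 = floor((5 + 5)/6) = 1.
  m_2 = 6*1 - 5 = 1, d_2 = (31 - 1^2)/6 = 30/6 = 5, a_2 = floor((5 + 1)/5) = 1.
  m_3 = 5*1 - 1 = 4, d_3 = (31 - 4^2)/5 = 15/5 = 3, a_3 = floor((5 + 4)/3) = 3.
  m_4 = 3*3 - 4 = 5, d_4 = (31 - 5^2)/3 = 6/3 = 2, a_4 = floor((5 + 5)/2) = 5.
  m_5 = 2*5 - 5 = 5, d_5 = (31 - 5^2)/2 = 6/2 = 3, a_5 = floor((5 + 5)/3) = 3.
  m_6 = 3*3 - 5 = 4, d_6 = (31 - 4^2)/3 = 15/3 = 5, a_6 = floor((5 + 4)/5) = 1.
  m_7 = 5*1 - 4 = 1, d_7 = (31 - 1^2)/5 = 30/5 = 6, a_7 = floor((5 + 1)/6) = 1.
  m_8 = 6*1 - 1 = 5, d_8 = (31 - 5^2)/6 = 6/6 = 1, a_8 = floor((5 + 5)/1) = 10.
  m_9 = 1*10 - 5 = 5, d_9 = (31 - 5^2)/1 = 6/1 = 6: (m_9, d_9) = (m_1, d_1) = (5, 6), so from here the quotients repeat a_1, ..., a_8; the period length is 8.
Hence the expansion of sqrt(31) is a_0 = 5 followed by the repeating block 1, 1, 3, 5, 3, 1, 1, 10 (period 8).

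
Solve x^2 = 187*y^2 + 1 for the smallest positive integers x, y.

(x, y) = (1682, 123)

First expand sqrt(187) as a continued fraction. With x_i = (sqrt(187) + m_i)/d_i and (m_0, d_0) = (0, 1): a_0 = floor(sqrt(187)) = 13, since 13^2 = 169 <= 187 < 196 = 14^2.
Iterate m_{i+1} = d_i*a_i - m_i, d_{i+1} = (187 - m_{i+1}^2)/d_i, a_{i+1} = floor((a_0 + m_{i+1})/d_{i+1}):
  m_1 = 1*13 - 0 = 13, d_1 = (187 - 13^2)/1 = 18/1 = 18, a_1 = floor((13 + 13)/18) = 1.
  m_2 = 18*1 - 13 = 5, d_2 = (187 - 5^2)/18 = 162/18 = 9, a_2 = floor((13 + 5)/9) = 2.
  m_3 = 9*2 - 5 = 13, d_3 = (187 - 13^2)/9 = 18/9 = 2, a_3 = floor((13 + 13)/2) = 13.
  m_4 = 2*13 - 13 = 13, d_4 = (187 - 13^2)/2 = 18/2 = 9, a_4 = floor((13 + 13)/9) = 2.
  m_5 = 9*2 - 13 = 5, d_5 = (187 - 5^2)/9 = 162/9 = 18, a_5 = floor((13 + 5)/18) = 1.
  m_6 = 18*1 - 5 = 13, d_6 = (187 - 13^2)/18 = 18/18 = 1, a_6 = floor((13 + 13)/1) = 26.
  m_7 = 1*26 - 13 = 13, d_7 = (187 - 13^2)/1 = 18/1 = 18: (m_7, d_7) = (m_1, d_1) = (13, 18), so from here the quotients repeat a_1, ..., a_6; the period length is 6.
So sqrt(187) = [13; (1, 2, 13, 2, 1, 26)] with period length k = 6.
k is even, so the fundamental solution of x^2 - 187y^2 = 1 is (p_{k-1}, q_{k-1}) = (p_5, q_5); compute convergents through index 5.
Convergents (p_i = a_i*p_{i-1} + p_{i-2}, q_i = a_i*q_{i-1} + q_{i-2} with p_{-2}=0, p_{-1}=1, q_{-2}=1, q_{-1}=0):
  i=0: a_0=13, p_0 = 13*1 + 0 = 13, q_0 = 13*0 + 1 = 1.
  i=1: a_1=1, p_1 = 1*13 + 1 = 14, q_1 = 1*1 + 0 = 1.
  i=2: a_2=2, p_2 = 2*14 + 13 = 41, q_2 = 2*1 + 1 = 3.
  i=3: a_3=13, p_3 = 13*41 + 14 = 547, q_3 = 13*3 + 1 = 40.
  i=4: a_4=2, p_4 = 2*547 + 41 = 1135, q_4 = 2*40 + 3 = 83.
  i=5: a_5=1, p_5 = 1*1135 + 547 = 1682, q_5 = 1*83 + 40 = 123.
Check: 1682^2 - 187*123^2 = 2829124 - 2829123 = 1, so (x, y) = (1682, 123) solves the equation, and by the theorem it is the least positive solution.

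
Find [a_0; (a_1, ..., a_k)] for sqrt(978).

[31; (3, 1, 1, 1, 30, 1, 1, 1, 3, 62)]

Write x_i = (sqrt(978) + m_i)/d_i with (m_0, d_0) = (0, 1). a_0 = floor(sqrt(978)) = 31, since 31^2 = 961 <= 978 < 1024 = 32^2.
Iterate m_{i+1} = d_i*a_i - m_i, d_{i+1} = (978 - m_{i+1}^2)/d_i, a_{i+1} = floor((a_0 + m_{i+1})/d_{i+1}):
  m_1 = 1*31 - 0 = 31, d_1 = (978 - 31^2)/1 = 17/1 = 17, a_1 = floor((31 + 31)/17) = 3.
  m_2 = 17*3 - 31 = 20, d_2 = (978 - 20^2)/17 = 578/17 = 34, a_2 = floor((31 + 20)/34) = 1.
  m_3 = 34*1 - 20 = 14, d_3 = (978 - 14^2)/34 = 782/34 = 23, a_3 = floor((31 + 14)/23) = 1.
  m_4 = 23*1 - 14 = 9, d_4 = (978 - 9^2)/23 = 897/23 = 39, a_4 = floor((31 + 9)/39) = 1.
  m_5 = 39*1 - 9 = 30, d_5 = (978 - 30^2)/39 = 78/39 = 2, a_5 = floor((31 + 30)/2) = 30.
  m_6 = 2*30 - 30 = 30, d_6 = (978 - 30^2)/2 = 78/2 = 39, a_6 = floor((31 + 30)/39) = 1.
  m_7 = 39*1 - 30 = 9, d_7 = (978 - 9^2)/39 = 897/39 = 23, a_7 = floor((31 + 9)/23) = 1.
  m_8 = 23*1 - 9 = 14, d_8 = (978 - 14^2)/23 = 782/23 = 34, a_8 = floor((31 + 14)/34) = 1.
  m_9 = 34*1 - 14 = 20, d_9 = (978 - 20^2)/34 = 578/34 = 17, a_9 = floor((31 + 20)/17) = 3.
  m_10 = 17*3 - 20 = 31, d_10 = (978 - 31^2)/17 = 17/17 = 1, a_10 = floor((31 + 31)/1) = 62.
  m_11 = 1*62 - 31 = 31, d_11 = (978 - 31^2)/1 = 17/1 = 17: (m_11, d_11) = (m_1, d_1) = (31, 17), so from here the quotients repeat a_1, ..., a_10; the period length is 10.
Hence the expansion of sqrt(978) is a_0 = 31 followed by the repeating block 3, 1, 1, 1, 30, 1, 1, 1, 3, 62 (period 10).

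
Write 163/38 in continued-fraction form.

[4; 3, 2, 5]

Run the Euclidean algorithm on 163 and 38; the successive quotients are the partial quotients a_0, a_1, ... (each step inverts the fractional part left over by the previous one):
  163 = 4*38 + 11, so a_0 = 4.
  38 = 3*11 + 5, so a_1 = 3.
  11 = 2*5 + 1, so a_2 = 2.
  5 = 5*1 + 0, so a_3 = 5.
The remainder reaches 0 after 4 divisions, so the expansion has 4 partial quotients, read off in order.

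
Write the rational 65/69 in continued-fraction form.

Run the Euclidean algorithm on 65 and 69; the successive quotients are the partial quotients a_0, a_1, ... (each step inverts the fractional part left over by the previous one):
  65 = 0*69 + 65, so a_0 = 0.
  69 = 1*65 + 4, so a_1 = 1.
  65 = 16*4 + 1, so a_2 = 16.
  4 = 4*1 + 0, so a_3 = 4.
The remainder reaches 0 after 4 divisions, so the expansion has 4 partial quotients, read off in order.

[0; 1, 16, 4]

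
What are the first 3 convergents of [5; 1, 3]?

Using the convergent recurrence p_i = a_i*p_{i-1} + p_{i-2}, q_i = a_i*q_{i-1} + q_{i-2} with p_{-2}=0, p_{-1}=1, q_{-2}=1, q_{-1}=0:
  i=0: a_0=5, p_0 = 5*1 + 0 = 5, q_0 = 5*0 + 1 = 1.
  i=1: a_1=1, p_1 = 1*5 + 1 = 6, q_1 = 1*1 + 0 = 1.
  i=2: a_2=3, p_2 = 3*6 + 5 = 23, q_2 = 3*1 + 1 = 4.

5/1, 6/1, 23/4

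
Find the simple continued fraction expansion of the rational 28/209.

Run the Euclidean algorithm on 28 and 209; the successive quotients are the partial quotients a_0, a_1, ... (each step inverts the fractional part left over by the previous one):
  28 = 0*209 + 28, so a_0 = 0.
  209 = 7*28 + 13, so a_1 = 7.
  28 = 2*13 + 2, so a_2 = 2.
  13 = 6*2 + 1, so a_3 = 6.
  2 = 2*1 + 0, so a_4 = 2.
The remainder reaches 0 after 5 divisions, so the expansion has 5 partial quotients, read off in order.

[0; 7, 2, 6, 2]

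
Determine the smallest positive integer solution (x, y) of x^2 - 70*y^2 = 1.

(x, y) = (251, 30)

First expand sqrt(70) as a continued fraction. With x_i = (sqrt(70) + m_i)/d_i and (m_0, d_0) = (0, 1): a_0 = floor(sqrt(70)) = 8, since 8^2 = 64 <= 70 < 81 = 9^2.
Iterate m_{i+1} = d_i*a_i - m_i, d_{i+1} = (70 - m_{i+1}^2)/d_i, a_{i+1} = floor((a_0 + m_{i+1})/d_{i+1}):
  m_1 = 1*8 - 0 = 8, d_1 = (70 - 8^2)/1 = 6/1 = 6, a_1 = floor((8 + 8)/6) = 2.
  m_2 = 6*2 - 8 = 4, d_2 = (70 - 4^2)/6 = 54/6 = 9, a_2 = floor((8 + 4)/9) = 1.
  m_3 = 9*1 - 4 = 5, d_3 = (70 - 5^2)/9 = 45/9 = 5, a_3 = floor((8 + 5)/5) = 2.
  m_4 = 5*2 - 5 = 5, d_4 = (70 - 5^2)/5 = 45/5 = 9, a_4 = floor((8 + 5)/9) = 1.
  m_5 = 9*1 - 5 = 4, d_5 = (70 - 4^2)/9 = 54/9 = 6, a_5 = floor((8 + 4)/6) = 2.
  m_6 = 6*2 - 4 = 8, d_6 = (70 - 8^2)/6 = 6/6 = 1, a_6 = floor((8 + 8)/1) = 16.
  m_7 = 1*16 - 8 = 8, d_7 = (70 - 8^2)/1 = 6/1 = 6: (m_7, d_7) = (m_1, d_1) = (8, 6), so from here the quotients repeat a_1, ..., a_6; the period length is 6.
So sqrt(70) = [8; (2, 1, 2, 1, 2, 16)] with period length k = 6.
k is even, so the fundamental solution of x^2 - 70y^2 = 1 is (p_{k-1}, q_{k-1}) = (p_5, q_5); compute convergents through index 5.
Convergents (p_i = a_i*p_{i-1} + p_{i-2}, q_i = a_i*q_{i-1} + q_{i-2} with p_{-2}=0, p_{-1}=1, q_{-2}=1, q_{-1}=0):
  i=0: a_0=8, p_0 = 8*1 + 0 = 8, q_0 = 8*0 + 1 = 1.
  i=1: a_1=2, p_1 = 2*8 + 1 = 17, q_1 = 2*1 + 0 = 2.
  i=2: a_2=1, p_2 = 1*17 + 8 = 25, q_2 = 1*2 + 1 = 3.
  i=3: a_3=2, p_3 = 2*25 + 17 = 67, q_3 = 2*3 + 2 = 8.
  i=4: a_4=1, p_4 = 1*67 + 25 = 92, q_4 = 1*8 + 3 = 11.
  i=5: a_5=2, p_5 = 2*92 + 67 = 251, q_5 = 2*11 + 8 = 30.
Check: 251^2 - 70*30^2 = 63001 - 63000 = 1, so (x, y) = (251, 30) solves the equation, and by the theorem it is the least positive solution.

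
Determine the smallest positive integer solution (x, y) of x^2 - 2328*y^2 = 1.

(x, y) = (193, 4)

First expand sqrt(2328) as a continued fraction. With x_i = (sqrt(2328) + m_i)/d_i and (m_0, d_0) = (0, 1): a_0 = floor(sqrt(2328)) = 48, since 48^2 = 2304 <= 2328 < 2401 = 49^2.
Iterate m_{i+1} = d_i*a_i - m_i, d_{i+1} = (2328 - m_{i+1}^2)/d_i, a_{i+1} = floor((a_0 + m_{i+1})/d_{i+1}):
  m_1 = 1*48 - 0 = 48, d_1 = (2328 - 48^2)/1 = 24/1 = 24, a_1 = floor((48 + 48)/24) = 4.
  m_2 = 24*4 - 48 = 48, d_2 = (2328 - 48^2)/24 = 24/24 = 1, a_2 = floor((48 + 48)/1) = 96.
  m_3 = 1*96 - 48 = 48, d_3 = (2328 - 48^2)/1 = 24/1 = 24: (m_3, d_3) = (m_1, d_1) = (48, 24), so from here the quotients repeat a_1, a_2; the period length is 2.
So sqrt(2328) = [48; (4, 96)] with period length k = 2.
k is even, so the fundamental solution of x^2 - 2328y^2 = 1 is (p_{k-1}, q_{k-1}) = (p_1, q_1); compute convergents through index 1.
Convergents (p_i = a_i*p_{i-1} + p_{i-2}, q_i = a_i*q_{i-1} + q_{i-2} with p_{-2}=0, p_{-1}=1, q_{-2}=1, q_{-1}=0):
  i=0: a_0=48, p_0 = 48*1 + 0 = 48, q_0 = 48*0 + 1 = 1.
  i=1: a_1=4, p_1 = 4*48 + 1 = 193, q_1 = 4*1 + 0 = 4.
Check: 193^2 - 2328*4^2 = 37249 - 37248 = 1, so (x, y) = (193, 4) solves the equation, and by the theorem it is the least positive solution.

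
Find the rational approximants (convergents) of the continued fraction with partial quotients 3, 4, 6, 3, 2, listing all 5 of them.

3/1, 13/4, 81/25, 256/79, 593/183

Using the convergent recurrence p_i = a_i*p_{i-1} + p_{i-2}, q_i = a_i*q_{i-1} + q_{i-2} with p_{-2}=0, p_{-1}=1, q_{-2}=1, q_{-1}=0:
  i=0: a_0=3, p_0 = 3*1 + 0 = 3, q_0 = 3*0 + 1 = 1.
  i=1: a_1=4, p_1 = 4*3 + 1 = 13, q_1 = 4*1 + 0 = 4.
  i=2: a_2=6, p_2 = 6*13 + 3 = 81, q_2 = 6*4 + 1 = 25.
  i=3: a_3=3, p_3 = 3*81 + 13 = 256, q_3 = 3*25 + 4 = 79.
  i=4: a_4=2, p_4 = 2*256 + 81 = 593, q_4 = 2*79 + 25 = 183.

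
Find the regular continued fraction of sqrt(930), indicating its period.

[30; (2, 60)]

Write x_i = (sqrt(930) + m_i)/d_i with (m_0, d_0) = (0, 1). a_0 = floor(sqrt(930)) = 30, since 30^2 = 900 <= 930 < 961 = 31^2.
Iterate m_{i+1} = d_i*a_i - m_i, d_{i+1} = (930 - m_{i+1}^2)/d_i, a_{i+1} = floor((a_0 + m_{i+1})/d_{i+1}):
  m_1 = 1*30 - 0 = 30, d_1 = (930 - 30^2)/1 = 30/1 = 30, a_1 = floor((30 + 30)/30) = 2.
  m_2 = 30*2 - 30 = 30, d_2 = (930 - 30^2)/30 = 30/30 = 1, a_2 = floor((30 + 30)/1) = 60.
  m_3 = 1*60 - 30 = 30, d_3 = (930 - 30^2)/1 = 30/1 = 30: (m_3, d_3) = (m_1, d_1) = (30, 30), so from here the quotients repeat a_1, a_2; the period length is 2.
Hence the expansion of sqrt(930) is a_0 = 30 followed by the repeating block 2, 60 (period 2).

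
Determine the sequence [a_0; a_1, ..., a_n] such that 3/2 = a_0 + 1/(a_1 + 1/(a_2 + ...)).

Run the Euclidean algorithm on 3 and 2; the successive quotients are the partial quotients a_0, a_1, ... (each step inverts the fractional part left over by the previous one):
  3 = 1*2 + 1, so a_0 = 1.
  2 = 2*1 + 0, so a_1 = 2.
The remainder reaches 0 after 2 divisions, so the expansion has 2 partial quotients, read off in order.

[1; 2]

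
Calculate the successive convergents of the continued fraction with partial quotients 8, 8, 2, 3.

8/1, 65/8, 138/17, 479/59

Using the convergent recurrence p_i = a_i*p_{i-1} + p_{i-2}, q_i = a_i*q_{i-1} + q_{i-2} with p_{-2}=0, p_{-1}=1, q_{-2}=1, q_{-1}=0:
  i=0: a_0=8, p_0 = 8*1 + 0 = 8, q_0 = 8*0 + 1 = 1.
  i=1: a_1=8, p_1 = 8*8 + 1 = 65, q_1 = 8*1 + 0 = 8.
  i=2: a_2=2, p_2 = 2*65 + 8 = 138, q_2 = 2*8 + 1 = 17.
  i=3: a_3=3, p_3 = 3*138 + 65 = 479, q_3 = 3*17 + 8 = 59.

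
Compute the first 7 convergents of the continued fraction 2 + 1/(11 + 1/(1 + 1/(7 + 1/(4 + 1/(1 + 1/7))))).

2/1, 23/11, 25/12, 198/95, 817/392, 1015/487, 7922/3801

Using the convergent recurrence p_i = a_i*p_{i-1} + p_{i-2}, q_i = a_i*q_{i-1} + q_{i-2} with p_{-2}=0, p_{-1}=1, q_{-2}=1, q_{-1}=0:
  i=0: a_0=2, p_0 = 2*1 + 0 = 2, q_0 = 2*0 + 1 = 1.
  i=1: a_1=11, p_1 = 11*2 + 1 = 23, q_1 = 11*1 + 0 = 11.
  i=2: a_2=1, p_2 = 1*23 + 2 = 25, q_2 = 1*11 + 1 = 12.
  i=3: a_3=7, p_3 = 7*25 + 23 = 198, q_3 = 7*12 + 11 = 95.
  i=4: a_4=4, p_4 = 4*198 + 25 = 817, q_4 = 4*95 + 12 = 392.
  i=5: a_5=1, p_5 = 1*817 + 198 = 1015, q_5 = 1*392 + 95 = 487.
  i=6: a_6=7, p_6 = 7*1015 + 817 = 7922, q_6 = 7*487 + 392 = 3801.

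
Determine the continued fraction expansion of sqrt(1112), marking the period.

[33; (2, 1, 7, 1, 2, 66)]

Write x_i = (sqrt(1112) + m_i)/d_i with (m_0, d_0) = (0, 1). a_0 = floor(sqrt(1112)) = 33, since 33^2 = 1089 <= 1112 < 1156 = 34^2.
Iterate m_{i+1} = d_i*a_i - m_i, d_{i+1} = (1112 - m_{i+1}^2)/d_i, a_{i+1} = floor((a_0 + m_{i+1})/d_{i+1}):
  m_1 = 1*33 - 0 = 33, d_1 = (1112 - 33^2)/1 = 23/1 = 23, a_1 = floor((33 + 33)/23) = 2.
  m_2 = 23*2 - 33 = 13, d_2 = (1112 - 13^2)/23 = 943/23 = 41, a_2 = floor((33 + 13)/41) = 1.
  m_3 = 41*1 - 13 = 28, d_3 = (1112 - 28^2)/41 = 328/41 = 8, a_3 = floor((33 + 28)/8) = 7.
  m_4 = 8*7 - 28 = 28, d_4 = (1112 - 28^2)/8 = 328/8 = 41, a_4 = floor((33 + 28)/41) = 1.
  m_5 = 41*1 - 28 = 13, d_5 = (1112 - 13^2)/41 = 943/41 = 23, a_5 = floor((33 + 13)/23) = 2.
  m_6 = 23*2 - 13 = 33, d_6 = (1112 - 33^2)/23 = 23/23 = 1, a_6 = floor((33 + 33)/1) = 66.
  m_7 = 1*66 - 33 = 33, d_7 = (1112 - 33^2)/1 = 23/1 = 23: (m_7, d_7) = (m_1, d_1) = (33, 23), so from here the quotients repeat a_1, ..., a_6; the period length is 6.
Hence the expansion of sqrt(1112) is a_0 = 33 followed by the repeating block 2, 1, 7, 1, 2, 66 (period 6).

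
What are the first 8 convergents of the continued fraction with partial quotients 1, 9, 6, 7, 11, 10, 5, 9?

Using the convergent recurrence p_i = a_i*p_{i-1} + p_{i-2}, q_i = a_i*q_{i-1} + q_{i-2} with p_{-2}=0, p_{-1}=1, q_{-2}=1, q_{-1}=0:
  i=0: a_0=1, p_0 = 1*1 + 0 = 1, q_0 = 1*0 + 1 = 1.
  i=1: a_1=9, p_1 = 9*1 + 1 = 10, q_1 = 9*1 + 0 = 9.
  i=2: a_2=6, p_2 = 6*10 + 1 = 61, q_2 = 6*9 + 1 = 55.
  i=3: a_3=7, p_3 = 7*61 + 10 = 437, q_3 = 7*55 + 9 = 394.
  i=4: a_4=11, p_4 = 11*437 + 61 = 4868, q_4 = 11*394 + 55 = 4389.
  i=5: a_5=10, p_5 = 10*4868 + 437 = 49117, q_5 = 10*4389 + 394 = 44284.
  i=6: a_6=5, p_6 = 5*49117 + 4868 = 250453, q_6 = 5*44284 + 4389 = 225809.
  i=7: a_7=9, p_7 = 9*250453 + 49117 = 2303194, q_7 = 9*225809 + 44284 = 2076565.

1/1, 10/9, 61/55, 437/394, 4868/4389, 49117/44284, 250453/225809, 2303194/2076565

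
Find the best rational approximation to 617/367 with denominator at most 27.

37/22

Expand x = 617/367 as a continued fraction with the Euclidean algorithm:
  617 = 1*367 + 250, so a_0 = 1.
  367 = 1*250 + 117, so a_1 = 1.
  250 = 2*117 + 16, so a_2 = 2.
  117 = 7*16 + 5, so a_3 = 7.
  16 = 3*5 + 1, so a_4 = 3.
  5 = 5*1 + 0, so a_5 = 5.
so x = [1; 1, 2, 7, 3, 5].
Convergents (p_i = a_i*p_{i-1} + p_{i-2}, q_i = a_i*q_{i-1} + q_{i-2} with p_{-2}=0, p_{-1}=1, q_{-2}=1, q_{-1}=0), until the denominator exceeds 27:
  i=0: a_0=1, p_0 = 1*1 + 0 = 1, q_0 = 1*0 + 1 = 1.
  i=1: a_1=1, p_1 = 1*1 + 1 = 2, q_1 = 1*1 + 0 = 1.
  i=2: a_2=2, p_2 = 2*2 + 1 = 5, q_2 = 2*1 + 1 = 3.
  i=3: a_3=7, p_3 = 7*5 + 2 = 37, q_3 = 7*3 + 1 = 22.
  i=4: a_4=3, p_4 = 3*37 + 5 = 116, q_4 = 3*22 + 3 = 69.
q_4 = 69 > 27, so the last convergent with denominator <= 27 is p_3/q_3 = 37/22.
The closest fraction with denominator <= 27 is either p_3/q_3 or the intermediate fraction (k*p_3 + p_2)/(k*q_3 + q_2) with the largest k >= 1 whose denominator stays <= 27; these approach x as k grows, and every other convergent or intermediate fraction in range is farther away.
Largest k: floor((27 - q_2)/q_3) = floor((27 - 3)/22) = 1.
That gives (1*37 + 5)/(1*22 + 3) = 42/25.
Compare the errors: |x - 37/22| = |617*22 - 37*367|/(367*22) = 5/8074, and |x - 42/25| = |617*25 - 42*367|/(367*25) = 11/9175.
Cross-multiplying, 5*9175 = 45875 < 88814 = 11*8074, so 5/8074 is smaller: the convergent 37/22 is closer to x than 42/25.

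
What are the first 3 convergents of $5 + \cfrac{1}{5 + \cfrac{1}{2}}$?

5/1, 26/5, 57/11

Using the convergent recurrence p_i = a_i*p_{i-1} + p_{i-2}, q_i = a_i*q_{i-1} + q_{i-2} with p_{-2}=0, p_{-1}=1, q_{-2}=1, q_{-1}=0:
  i=0: a_0=5, p_0 = 5*1 + 0 = 5, q_0 = 5*0 + 1 = 1.
  i=1: a_1=5, p_1 = 5*5 + 1 = 26, q_1 = 5*1 + 0 = 5.
  i=2: a_2=2, p_2 = 2*26 + 5 = 57, q_2 = 2*5 + 1 = 11.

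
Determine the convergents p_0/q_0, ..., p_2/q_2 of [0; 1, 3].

Using the convergent recurrence p_i = a_i*p_{i-1} + p_{i-2}, q_i = a_i*q_{i-1} + q_{i-2} with p_{-2}=0, p_{-1}=1, q_{-2}=1, q_{-1}=0:
  i=0: a_0=0, p_0 = 0*1 + 0 = 0, q_0 = 0*0 + 1 = 1.
  i=1: a_1=1, p_1 = 1*0 + 1 = 1, q_1 = 1*1 + 0 = 1.
  i=2: a_2=3, p_2 = 3*1 + 0 = 3, q_2 = 3*1 + 1 = 4.

0/1, 1/1, 3/4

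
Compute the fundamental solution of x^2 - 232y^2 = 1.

(x, y) = (19603, 1287)

First expand sqrt(232) as a continued fraction. With x_i = (sqrt(232) + m_i)/d_i and (m_0, d_0) = (0, 1): a_0 = floor(sqrt(232)) = 15, since 15^2 = 225 <= 232 < 256 = 16^2.
Iterate m_{i+1} = d_i*a_i - m_i, d_{i+1} = (232 - m_{i+1}^2)/d_i, a_{i+1} = floor((a_0 + m_{i+1})/d_{i+1}):
  m_1 = 1*15 - 0 = 15, d_1 = (232 - 15^2)/1 = 7/1 = 7, a_1 = floor((15 + 15)/7) = 4.
  m_2 = 7*4 - 15 = 13, d_2 = (232 - 13^2)/7 = 63/7 = 9, a_2 = floor((15 + 13)/9) = 3.
  m_3 = 9*3 - 13 = 14, d_3 = (232 - 14^2)/9 = 36/9 = 4, a_3 = floor((15 + 14)/4) = 7.
  m_4 = 4*7 - 14 = 14, d_4 = (232 - 14^2)/4 = 36/4 = 9, a_4 = floor((15 + 14)/9) = 3.
  m_5 = 9*3 - 14 = 13, d_5 = (232 - 13^2)/9 = 63/9 = 7, a_5 = floor((15 + 13)/7) = 4.
  m_6 = 7*4 - 13 = 15, d_6 = (232 - 15^2)/7 = 7/7 = 1, a_6 = floor((15 + 15)/1) = 30.
  m_7 = 1*30 - 15 = 15, d_7 = (232 - 15^2)/1 = 7/1 = 7: (m_7, d_7) = (m_1, d_1) = (15, 7), so from here the quotients repeat a_1, ..., a_6; the period length is 6.
So sqrt(232) = [15; (4, 3, 7, 3, 4, 30)] with period length k = 6.
k is even, so the fundamental solution of x^2 - 232y^2 = 1 is (p_{k-1}, q_{k-1}) = (p_5, q_5); compute convergents through index 5.
Convergents (p_i = a_i*p_{i-1} + p_{i-2}, q_i = a_i*q_{i-1} + q_{i-2} with p_{-2}=0, p_{-1}=1, q_{-2}=1, q_{-1}=0):
  i=0: a_0=15, p_0 = 15*1 + 0 = 15, q_0 = 15*0 + 1 = 1.
  i=1: a_1=4, p_1 = 4*15 + 1 = 61, q_1 = 4*1 + 0 = 4.
  i=2: a_2=3, p_2 = 3*61 + 15 = 198, q_2 = 3*4 + 1 = 13.
  i=3: a_3=7, p_3 = 7*198 + 61 = 1447, q_3 = 7*13 + 4 = 95.
  i=4: a_4=3, p_4 = 3*1447 + 198 = 4539, q_4 = 3*95 + 13 = 298.
  i=5: a_5=4, p_5 = 4*4539 + 1447 = 19603, q_5 = 4*298 + 95 = 1287.
Check: 19603^2 - 232*1287^2 = 384277609 - 384277608 = 1, so (x, y) = (19603, 1287) solves the equation, and by the theorem it is the least positive solution.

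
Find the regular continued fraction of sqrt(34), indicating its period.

[5; (1, 4, 1, 10)]

Write x_i = (sqrt(34) + m_i)/d_i with (m_0, d_0) = (0, 1). a_0 = floor(sqrt(34)) = 5, since 5^2 = 25 <= 34 < 36 = 6^2.
Iterate m_{i+1} = d_i*a_i - m_i, d_{i+1} = (34 - m_{i+1}^2)/d_i, a_{i+1} = floor((a_0 + m_{i+1})/d_{i+1}):
  m_1 = 1*5 - 0 = 5, d_1 = (34 - 5^2)/1 = 9/1 = 9, a_1 = floor((5 + 5)/9) = 1.
  m_2 = 9*1 - 5 = 4, d_2 = (34 - 4^2)/9 = 18/9 = 2, a_2 = floor((5 + 4)/2) = 4.
  m_3 = 2*4 - 4 = 4, d_3 = (34 - 4^2)/2 = 18/2 = 9, a_3 = floor((5 + 4)/9) = 1.
  m_4 = 9*1 - 4 = 5, d_4 = (34 - 5^2)/9 = 9/9 = 1, a_4 = floor((5 + 5)/1) = 10.
  m_5 = 1*10 - 5 = 5, d_5 = (34 - 5^2)/1 = 9/1 = 9: (m_5, d_5) = (m_1, d_1) = (5, 9), so from here the quotients repeat a_1, ..., a_4; the period length is 4.
Hence the expansion of sqrt(34) is a_0 = 5 followed by the repeating block 1, 4, 1, 10 (period 4).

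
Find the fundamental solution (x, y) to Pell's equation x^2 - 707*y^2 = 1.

First expand sqrt(707) as a continued fraction. With x_i = (sqrt(707) + m_i)/d_i and (m_0, d_0) = (0, 1): a_0 = floor(sqrt(707)) = 26, since 26^2 = 676 <= 707 < 729 = 27^2.
Iterate m_{i+1} = d_i*a_i - m_i, d_{i+1} = (707 - m_{i+1}^2)/d_i, a_{i+1} = floor((a_0 + m_{i+1})/d_{i+1}):
  m_1 = 1*26 - 0 = 26, d_1 = (707 - 26^2)/1 = 31/1 = 31, a_1 = floor((26 + 26)/31) = 1.
  m_2 = 31*1 - 26 = 5, d_2 = (707 - 5^2)/31 = 682/31 = 22, a_2 = floor((26 + 5)/22) = 1.
  m_3 = 22*1 - 5 = 17, d_3 = (707 - 17^2)/22 = 418/22 = 19, a_3 = floor((26 + 17)/19) = 2.
  m_4 = 19*2 - 17 = 21, d_4 = (707 - 21^2)/19 = 266/19 = 14, a_4 = floor((26 + 21)/14) = 3.
  m_5 = 14*3 - 21 = 21, d_5 = (707 - 21^2)/14 = 266/14 = 19, a_5 = floor((26 + 21)/19) = 2.
  m_6 = 19*2 - 21 = 17, d_6 = (707 - 17^2)/19 = 418/19 = 22, a_6 = floor((26 + 17)/22) = 1.
  m_7 = 22*1 - 17 = 5, d_7 = (707 - 5^2)/22 = 682/22 = 31, a_7 = floor((26 + 5)/31) = 1.
  m_8 = 31*1 - 5 = 26, d_8 = (707 - 26^2)/31 = 31/31 = 1, a_8 = floor((26 + 26)/1) = 52.
  m_9 = 1*52 - 26 = 26, d_9 = (707 - 26^2)/1 = 31/1 = 31: (m_9, d_9) = (m_1, d_1) = (26, 31), so from here the quotients repeat a_1, ..., a_8; the period length is 8.
So sqrt(707) = [26; (1, 1, 2, 3, 2, 1, 1, 52)] with period length k = 8.
k is even, so the fundamental solution of x^2 - 707y^2 = 1 is (p_{k-1}, q_{k-1}) = (p_7, q_7); compute convergents through index 7.
Convergents (p_i = a_i*p_{i-1} + p_{i-2}, q_i = a_i*q_{i-1} + q_{i-2} with p_{-2}=0, p_{-1}=1, q_{-2}=1, q_{-1}=0):
  i=0: a_0=26, p_0 = 26*1 + 0 = 26, q_0 = 26*0 + 1 = 1.
  i=1: a_1=1, p_1 = 1*26 + 1 = 27, q_1 = 1*1 + 0 = 1.
  i=2: a_2=1, p_2 = 1*27 + 26 = 53, q_2 = 1*1 + 1 = 2.
  i=3: a_3=2, p_3 = 2*53 + 27 = 133, q_3 = 2*2 + 1 = 5.
  i=4: a_4=3, p_4 = 3*133 + 53 = 452, q_4 = 3*5 + 2 = 17.
  i=5: a_5=2, p_5 = 2*452 + 133 = 1037, q_5 = 2*17 + 5 = 39.
  i=6: a_6=1, p_6 = 1*1037 + 452 = 1489, q_6 = 1*39 + 17 = 56.
  i=7: a_7=1, p_7 = 1*1489 + 1037 = 2526, q_7 = 1*56 + 39 = 95.
Check: 2526^2 - 707*95^2 = 6380676 - 6380675 = 1, so (x, y) = (2526, 95) solves the equation, and by the theorem it is the least positive solution.

(x, y) = (2526, 95)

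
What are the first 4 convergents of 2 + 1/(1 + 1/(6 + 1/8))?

2/1, 3/1, 20/7, 163/57

Using the convergent recurrence p_i = a_i*p_{i-1} + p_{i-2}, q_i = a_i*q_{i-1} + q_{i-2} with p_{-2}=0, p_{-1}=1, q_{-2}=1, q_{-1}=0:
  i=0: a_0=2, p_0 = 2*1 + 0 = 2, q_0 = 2*0 + 1 = 1.
  i=1: a_1=1, p_1 = 1*2 + 1 = 3, q_1 = 1*1 + 0 = 1.
  i=2: a_2=6, p_2 = 6*3 + 2 = 20, q_2 = 6*1 + 1 = 7.
  i=3: a_3=8, p_3 = 8*20 + 3 = 163, q_3 = 8*7 + 1 = 57.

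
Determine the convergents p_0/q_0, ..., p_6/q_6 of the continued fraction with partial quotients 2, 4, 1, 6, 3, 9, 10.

2/1, 9/4, 11/5, 75/34, 236/107, 2199/997, 22226/10077

Using the convergent recurrence p_i = a_i*p_{i-1} + p_{i-2}, q_i = a_i*q_{i-1} + q_{i-2} with p_{-2}=0, p_{-1}=1, q_{-2}=1, q_{-1}=0:
  i=0: a_0=2, p_0 = 2*1 + 0 = 2, q_0 = 2*0 + 1 = 1.
  i=1: a_1=4, p_1 = 4*2 + 1 = 9, q_1 = 4*1 + 0 = 4.
  i=2: a_2=1, p_2 = 1*9 + 2 = 11, q_2 = 1*4 + 1 = 5.
  i=3: a_3=6, p_3 = 6*11 + 9 = 75, q_3 = 6*5 + 4 = 34.
  i=4: a_4=3, p_4 = 3*75 + 11 = 236, q_4 = 3*34 + 5 = 107.
  i=5: a_5=9, p_5 = 9*236 + 75 = 2199, q_5 = 9*107 + 34 = 997.
  i=6: a_6=10, p_6 = 10*2199 + 236 = 22226, q_6 = 10*997 + 107 = 10077.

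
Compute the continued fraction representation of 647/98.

Run the Euclidean algorithm on 647 and 98; the successive quotients are the partial quotients a_0, a_1, ... (each step inverts the fractional part left over by the previous one):
  647 = 6*98 + 59, so a_0 = 6.
  98 = 1*59 + 39, so a_1 = 1.
  59 = 1*39 + 20, so a_2 = 1.
  39 = 1*20 + 19, so a_3 = 1.
  20 = 1*19 + 1, so a_4 = 1.
  19 = 19*1 + 0, so a_5 = 19.
The remainder reaches 0 after 6 divisions, so the expansion has 6 partial quotients, read off in order.

[6; 1, 1, 1, 1, 19]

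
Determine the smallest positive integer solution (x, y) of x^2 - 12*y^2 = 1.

First expand sqrt(12) as a continued fraction. With x_i = (sqrt(12) + m_i)/d_i and (m_0, d_0) = (0, 1): a_0 = floor(sqrt(12)) = 3, since 3^2 = 9 <= 12 < 16 = 4^2.
Iterate m_{i+1} = d_i*a_i - m_i, d_{i+1} = (12 - m_{i+1}^2)/d_i, a_{i+1} = floor((a_0 + m_{i+1})/d_{i+1}):
  m_1 = 1*3 - 0 = 3, d_1 = (12 - 3^2)/1 = 3/1 = 3, a_1 = floor((3 + 3)/3) = 2.
  m_2 = 3*2 - 3 = 3, d_2 = (12 - 3^2)/3 = 3/3 = 1, a_2 = floor((3 + 3)/1) = 6.
  m_3 = 1*6 - 3 = 3, d_3 = (12 - 3^2)/1 = 3/1 = 3: (m_3, d_3) = (m_1, d_1) = (3, 3), so from here the quotients repeat a_1, a_2; the period length is 2.
So sqrt(12) = [3; (2, 6)] with period length k = 2.
k is even, so the fundamental solution of x^2 - 12y^2 = 1 is (p_{k-1}, q_{k-1}) = (p_1, q_1); compute convergents through index 1.
Convergents (p_i = a_i*p_{i-1} + p_{i-2}, q_i = a_i*q_{i-1} + q_{i-2} with p_{-2}=0, p_{-1}=1, q_{-2}=1, q_{-1}=0):
  i=0: a_0=3, p_0 = 3*1 + 0 = 3, q_0 = 3*0 + 1 = 1.
  i=1: a_1=2, p_1 = 2*3 + 1 = 7, q_1 = 2*1 + 0 = 2.
Check: 7^2 - 12*2^2 = 49 - 48 = 1, so (x, y) = (7, 2) solves the equation, and by the theorem it is the least positive solution.

(x, y) = (7, 2)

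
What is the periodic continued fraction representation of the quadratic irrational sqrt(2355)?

[48; (1, 1, 8, 3, 8, 1, 1, 96)]

Write x_i = (sqrt(2355) + m_i)/d_i with (m_0, d_0) = (0, 1). a_0 = floor(sqrt(2355)) = 48, since 48^2 = 2304 <= 2355 < 2401 = 49^2.
Iterate m_{i+1} = d_i*a_i - m_i, d_{i+1} = (2355 - m_{i+1}^2)/d_i, a_{i+1} = floor((a_0 + m_{i+1})/d_{i+1}):
  m_1 = 1*48 - 0 = 48, d_1 = (2355 - 48^2)/1 = 51/1 = 51, a_1 = floor((48 + 48)/51) = 1.
  m_2 = 51*1 - 48 = 3, d_2 = (2355 - 3^2)/51 = 2346/51 = 46, a_2 = floor((48 + 3)/46) = 1.
  m_3 = 46*1 - 3 = 43, d_3 = (2355 - 43^2)/46 = 506/46 = 11, a_3 = floor((48 + 43)/11) = 8.
  m_4 = 11*8 - 43 = 45, d_4 = (2355 - 45^2)/11 = 330/11 = 30, a_4 = floor((48 + 45)/30) = 3.
  m_5 = 30*3 - 45 = 45, d_5 = (2355 - 45^2)/30 = 330/30 = 11, a_5 = floor((48 + 45)/11) = 8.
  m_6 = 11*8 - 45 = 43, d_6 = (2355 - 43^2)/11 = 506/11 = 46, a_6 = floor((48 + 43)/46) = 1.
  m_7 = 46*1 - 43 = 3, d_7 = (2355 - 3^2)/46 = 2346/46 = 51, a_7 = floor((48 + 3)/51) = 1.
  m_8 = 51*1 - 3 = 48, d_8 = (2355 - 48^2)/51 = 51/51 = 1, a_8 = floor((48 + 48)/1) = 96.
  m_9 = 1*96 - 48 = 48, d_9 = (2355 - 48^2)/1 = 51/1 = 51: (m_9, d_9) = (m_1, d_1) = (48, 51), so from here the quotients repeat a_1, ..., a_8; the period length is 8.
Hence the expansion of sqrt(2355) is a_0 = 48 followed by the repeating block 1, 1, 8, 3, 8, 1, 1, 96 (period 8).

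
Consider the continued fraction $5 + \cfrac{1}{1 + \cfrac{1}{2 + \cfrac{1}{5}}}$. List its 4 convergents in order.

Using the convergent recurrence p_i = a_i*p_{i-1} + p_{i-2}, q_i = a_i*q_{i-1} + q_{i-2} with p_{-2}=0, p_{-1}=1, q_{-2}=1, q_{-1}=0:
  i=0: a_0=5, p_0 = 5*1 + 0 = 5, q_0 = 5*0 + 1 = 1.
  i=1: a_1=1, p_1 = 1*5 + 1 = 6, q_1 = 1*1 + 0 = 1.
  i=2: a_2=2, p_2 = 2*6 + 5 = 17, q_2 = 2*1 + 1 = 3.
  i=3: a_3=5, p_3 = 5*17 + 6 = 91, q_3 = 5*3 + 1 = 16.

5/1, 6/1, 17/3, 91/16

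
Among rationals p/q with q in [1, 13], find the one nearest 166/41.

53/13

Expand x = 166/41 as a continued fraction with the Euclidean algorithm:
  166 = 4*41 + 2, so a_0 = 4.
  41 = 20*2 + 1, so a_1 = 20.
  2 = 2*1 + 0, so a_2 = 2.
so x = [4; 20, 2].
Convergents (p_i = a_i*p_{i-1} + p_{i-2}, q_i = a_i*q_{i-1} + q_{i-2} with p_{-2}=0, p_{-1}=1, q_{-2}=1, q_{-1}=0), until the denominator exceeds 13:
  i=0: a_0=4, p_0 = 4*1 + 0 = 4, q_0 = 4*0 + 1 = 1.
  i=1: a_1=20, p_1 = 20*4 + 1 = 81, q_1 = 20*1 + 0 = 20.
q_1 = 20 > 13, so the last convergent with denominator <= 13 is p_0/q_0 = 4/1.
The closest fraction with denominator <= 13 is either p_0/q_0 or the intermediate fraction (k*p_0 + p_{-1})/(k*q_0 + q_{-1}) with the largest k >= 1 whose denominator stays <= 13; these approach x as k grows, and every other convergent or intermediate fraction in range is farther away.
Largest k: floor((13 - q_{-1})/q_0) = floor((13 - 0)/1) = 13 (using the seeds p_{-1} = 1, q_{-1} = 0).
That gives (13*4 + 1)/(13*1 + 0) = 53/13.
Compare the errors: |x - 4/1| = |166*1 - 4*41|/(41*1) = 2/41, and |x - 53/13| = |166*13 - 53*41|/(41*13) = 15/533.
Cross-multiplying, 15*41 = 615 < 1066 = 2*533, so 15/533 is smaller: the intermediate fraction 53/13 is closer to x than 4/1.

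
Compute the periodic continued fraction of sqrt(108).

Write x_i = (sqrt(108) + m_i)/d_i with (m_0, d_0) = (0, 1). a_0 = floor(sqrt(108)) = 10, since 10^2 = 100 <= 108 < 121 = 11^2.
Iterate m_{i+1} = d_i*a_i - m_i, d_{i+1} = (108 - m_{i+1}^2)/d_i, a_{i+1} = floor((a_0 + m_{i+1})/d_{i+1}):
  m_1 = 1*10 - 0 = 10, d_1 = (108 - 10^2)/1 = 8/1 = 8, a_1 = floor((10 + 10)/8) = 2.
  m_2 = 8*2 - 10 = 6, d_2 = (108 - 6^2)/8 = 72/8 = 9, a_2 = floor((10 + 6)/9) = 1.
  m_3 = 9*1 - 6 = 3, d_3 = (108 - 3^2)/9 = 99/9 = 11, a_3 = floor((10 + 3)/11) = 1.
  m_4 = 11*1 - 3 = 8, d_4 = (108 - 8^2)/11 = 44/11 = 4, a_4 = floor((10 + 8)/4) = 4.
  m_5 = 4*4 - 8 = 8, d_5 = (108 - 8^2)/4 = 44/4 = 11, a_5 = floor((10 + 8)/11) = 1.
  m_6 = 11*1 - 8 = 3, d_6 = (108 - 3^2)/11 = 99/11 = 9, a_6 = floor((10 + 3)/9) = 1.
  m_7 = 9*1 - 3 = 6, d_7 = (108 - 6^2)/9 = 72/9 = 8, a_7 = floor((10 + 6)/8) = 2.
  m_8 = 8*2 - 6 = 10, d_8 = (108 - 10^2)/8 = 8/8 = 1, a_8 = floor((10 + 10)/1) = 20.
  m_9 = 1*20 - 10 = 10, d_9 = (108 - 10^2)/1 = 8/1 = 8: (m_9, d_9) = (m_1, d_1) = (10, 8), so from here the quotients repeat a_1, ..., a_8; the period length is 8.
Hence the expansion of sqrt(108) is a_0 = 10 followed by the repeating block 2, 1, 1, 4, 1, 1, 2, 20 (period 8).

[10; (2, 1, 1, 4, 1, 1, 2, 20)]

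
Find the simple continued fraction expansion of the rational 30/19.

Run the Euclidean algorithm on 30 and 19; the successive quotients are the partial quotients a_0, a_1, ... (each step inverts the fractional part left over by the previous one):
  30 = 1*19 + 11, so a_0 = 1.
  19 = 1*11 + 8, so a_1 = 1.
  11 = 1*8 + 3, so a_2 = 1.
  8 = 2*3 + 2, so a_3 = 2.
  3 = 1*2 + 1, so a_4 = 1.
  2 = 2*1 + 0, so a_5 = 2.
The remainder reaches 0 after 6 divisions, so the expansion has 6 partial quotients, read off in order.

[1; 1, 1, 2, 1, 2]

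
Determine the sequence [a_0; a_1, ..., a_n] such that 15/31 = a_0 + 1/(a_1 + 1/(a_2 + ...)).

[0; 2, 15]

Run the Euclidean algorithm on 15 and 31; the successive quotients are the partial quotients a_0, a_1, ... (each step inverts the fractional part left over by the previous one):
  15 = 0*31 + 15, so a_0 = 0.
  31 = 2*15 + 1, so a_1 = 2.
  15 = 15*1 + 0, so a_2 = 15.
The remainder reaches 0 after 3 divisions, so the expansion has 3 partial quotients, read off in order.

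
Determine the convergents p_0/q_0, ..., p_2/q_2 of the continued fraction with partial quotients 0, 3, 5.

Using the convergent recurrence p_i = a_i*p_{i-1} + p_{i-2}, q_i = a_i*q_{i-1} + q_{i-2} with p_{-2}=0, p_{-1}=1, q_{-2}=1, q_{-1}=0:
  i=0: a_0=0, p_0 = 0*1 + 0 = 0, q_0 = 0*0 + 1 = 1.
  i=1: a_1=3, p_1 = 3*0 + 1 = 1, q_1 = 3*1 + 0 = 3.
  i=2: a_2=5, p_2 = 5*1 + 0 = 5, q_2 = 5*3 + 1 = 16.

0/1, 1/3, 5/16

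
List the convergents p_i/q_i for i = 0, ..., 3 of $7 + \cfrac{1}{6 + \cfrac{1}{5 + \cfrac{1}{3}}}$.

Using the convergent recurrence p_i = a_i*p_{i-1} + p_{i-2}, q_i = a_i*q_{i-1} + q_{i-2} with p_{-2}=0, p_{-1}=1, q_{-2}=1, q_{-1}=0:
  i=0: a_0=7, p_0 = 7*1 + 0 = 7, q_0 = 7*0 + 1 = 1.
  i=1: a_1=6, p_1 = 6*7 + 1 = 43, q_1 = 6*1 + 0 = 6.
  i=2: a_2=5, p_2 = 5*43 + 7 = 222, q_2 = 5*6 + 1 = 31.
  i=3: a_3=3, p_3 = 3*222 + 43 = 709, q_3 = 3*31 + 6 = 99.

7/1, 43/6, 222/31, 709/99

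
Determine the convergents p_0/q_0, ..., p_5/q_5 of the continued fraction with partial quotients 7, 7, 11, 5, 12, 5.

Using the convergent recurrence p_i = a_i*p_{i-1} + p_{i-2}, q_i = a_i*q_{i-1} + q_{i-2} with p_{-2}=0, p_{-1}=1, q_{-2}=1, q_{-1}=0:
  i=0: a_0=7, p_0 = 7*1 + 0 = 7, q_0 = 7*0 + 1 = 1.
  i=1: a_1=7, p_1 = 7*7 + 1 = 50, q_1 = 7*1 + 0 = 7.
  i=2: a_2=11, p_2 = 11*50 + 7 = 557, q_2 = 11*7 + 1 = 78.
  i=3: a_3=5, p_3 = 5*557 + 50 = 2835, q_3 = 5*78 + 7 = 397.
  i=4: a_4=12, p_4 = 12*2835 + 557 = 34577, q_4 = 12*397 + 78 = 4842.
  i=5: a_5=5, p_5 = 5*34577 + 2835 = 175720, q_5 = 5*4842 + 397 = 24607.

7/1, 50/7, 557/78, 2835/397, 34577/4842, 175720/24607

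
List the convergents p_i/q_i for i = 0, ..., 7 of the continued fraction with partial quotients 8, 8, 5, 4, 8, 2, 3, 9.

Using the convergent recurrence p_i = a_i*p_{i-1} + p_{i-2}, q_i = a_i*q_{i-1} + q_{i-2} with p_{-2}=0, p_{-1}=1, q_{-2}=1, q_{-1}=0:
  i=0: a_0=8, p_0 = 8*1 + 0 = 8, q_0 = 8*0 + 1 = 1.
  i=1: a_1=8, p_1 = 8*8 + 1 = 65, q_1 = 8*1 + 0 = 8.
  i=2: a_2=5, p_2 = 5*65 + 8 = 333, q_2 = 5*8 + 1 = 41.
  i=3: a_3=4, p_3 = 4*333 + 65 = 1397, q_3 = 4*41 + 8 = 172.
  i=4: a_4=8, p_4 = 8*1397 + 333 = 11509, q_4 = 8*172 + 41 = 1417.
  i=5: a_5=2, p_5 = 2*11509 + 1397 = 24415, q_5 = 2*1417 + 172 = 3006.
  i=6: a_6=3, p_6 = 3*24415 + 11509 = 84754, q_6 = 3*3006 + 1417 = 10435.
  i=7: a_7=9, p_7 = 9*84754 + 24415 = 787201, q_7 = 9*10435 + 3006 = 96921.

8/1, 65/8, 333/41, 1397/172, 11509/1417, 24415/3006, 84754/10435, 787201/96921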